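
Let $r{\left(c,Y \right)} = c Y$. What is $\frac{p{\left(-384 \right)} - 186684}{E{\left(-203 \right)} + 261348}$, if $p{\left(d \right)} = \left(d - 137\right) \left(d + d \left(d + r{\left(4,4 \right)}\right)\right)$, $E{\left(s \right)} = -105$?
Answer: $- \frac{8178908}{29027} \approx -281.77$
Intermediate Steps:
$r{\left(c,Y \right)} = Y c$
$p{\left(d \right)} = \left(-137 + d\right) \left(d + d \left(16 + d\right)\right)$ ($p{\left(d \right)} = \left(d - 137\right) \left(d + d \left(d + 4 \cdot 4\right)\right) = \left(-137 + d\right) \left(d + d \left(d + 16\right)\right) = \left(-137 + d\right) \left(d + d \left(16 + d\right)\right)$)
$\frac{p{\left(-384 \right)} - 186684}{E{\left(-203 \right)} + 261348} = \frac{- 384 \left(-2329 + \left(-384\right)^{2} - -46080\right) - 186684}{-105 + 261348} = \frac{- 384 \left(-2329 + 147456 + 46080\right) - 186684}{261243} = \left(\left(-384\right) 191207 - 186684\right) \frac{1}{261243} = \left(-73423488 - 186684\right) \frac{1}{261243} = \left(-73610172\right) \frac{1}{261243} = - \frac{8178908}{29027}$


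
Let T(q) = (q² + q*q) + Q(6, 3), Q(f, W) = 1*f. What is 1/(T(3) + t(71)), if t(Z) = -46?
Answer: -1/22 ≈ -0.045455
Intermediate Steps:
Q(f, W) = f
T(q) = 6 + 2*q² (T(q) = (q² + q*q) + 6 = (q² + q²) + 6 = 2*q² + 6 = 6 + 2*q²)
1/(T(3) + t(71)) = 1/((6 + 2*3²) - 46) = 1/((6 + 2*9) - 46) = 1/((6 + 18) - 46) = 1/(24 - 46) = 1/(-22) = -1/22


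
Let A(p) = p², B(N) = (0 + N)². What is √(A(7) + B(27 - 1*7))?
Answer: √449 ≈ 21.190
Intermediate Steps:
B(N) = N²
√(A(7) + B(27 - 1*7)) = √(7² + (27 - 1*7)²) = √(49 + (27 - 7)²) = √(49 + 20²) = √(49 + 400) = √449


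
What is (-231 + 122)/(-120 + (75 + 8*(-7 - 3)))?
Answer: 109/125 ≈ 0.87200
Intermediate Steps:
(-231 + 122)/(-120 + (75 + 8*(-7 - 3))) = -109/(-120 + (75 + 8*(-10))) = -109/(-120 + (75 - 80)) = -109/(-120 - 5) = -109/(-125) = -109*(-1/125) = 109/125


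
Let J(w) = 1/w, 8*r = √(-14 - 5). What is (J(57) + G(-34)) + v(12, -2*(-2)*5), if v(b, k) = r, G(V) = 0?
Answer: 1/57 + I*√19/8 ≈ 0.017544 + 0.54486*I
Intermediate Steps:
r = I*√19/8 (r = √(-14 - 5)/8 = √(-19)/8 = (I*√19)/8 = I*√19/8 ≈ 0.54486*I)
v(b, k) = I*√19/8
(J(57) + G(-34)) + v(12, -2*(-2)*5) = (1/57 + 0) + I*√19/8 = 1/57 + I*√19/8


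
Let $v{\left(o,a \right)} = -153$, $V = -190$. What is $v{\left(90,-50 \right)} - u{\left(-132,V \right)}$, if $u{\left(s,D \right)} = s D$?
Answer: $-25233$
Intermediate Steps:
$u{\left(s,D \right)} = D s$
$v{\left(90,-50 \right)} - u{\left(-132,V \right)} = -153 - \left(-190\right) \left(-132\right) = -153 - 25080 = -25233$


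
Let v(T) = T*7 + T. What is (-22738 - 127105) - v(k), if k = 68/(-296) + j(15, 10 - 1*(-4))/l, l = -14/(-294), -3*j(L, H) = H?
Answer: -5515115/37 ≈ -1.4906e+5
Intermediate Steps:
j(L, H) = -H/3
l = 1/21 (l = -14*(-1/294) = 1/21 ≈ 0.047619)
k = -7269/74 (k = 68/(-296) + (-(10 - 1*(-4))/3)/(1/21) = 68*(-1/296) - (10 + 4)/3*21 = -17/74 - 1/3*14*21 = -17/74 - 14/3*21 = -17/74 - 98 = -7269/74 ≈ -98.230)
v(T) = 8*T (v(T) = 7*T + T = 8*T)
(-22738 - 127105) - v(k) = (-22738 - 127105) - 8*(-7269)/74 = -149843 - 1*(-29076/37) = -149843 + 29076/37 = -5515115/37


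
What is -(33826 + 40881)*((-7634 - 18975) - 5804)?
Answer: 2421477991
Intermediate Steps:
-(33826 + 40881)*((-7634 - 18975) - 5804) = -74707*(-26609 - 5804) = -74707*(-32413) = -1*(-2421477991) = 2421477991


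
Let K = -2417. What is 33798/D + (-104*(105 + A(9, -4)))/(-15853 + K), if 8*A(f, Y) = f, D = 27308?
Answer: 38286994/20788215 ≈ 1.8418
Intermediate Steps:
A(f, Y) = f/8
33798/D + (-104*(105 + A(9, -4)))/(-15853 + K) = 33798/27308 + (-104*(105 + (⅛)*9))/(-15853 - 2417) = 33798*(1/27308) - 104*(105 + 9/8)/(-18270) = 16899/13654 - 104*849/8*(-1/18270) = 16899/13654 - 11037*(-1/18270) = 16899/13654 + 3679/6090 = 38286994/20788215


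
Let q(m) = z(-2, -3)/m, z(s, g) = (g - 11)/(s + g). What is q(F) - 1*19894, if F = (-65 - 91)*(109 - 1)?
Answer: -837935287/42120 ≈ -19894.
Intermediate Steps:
F = -16848 (F = -156*108 = -16848)
z(s, g) = (-11 + g)/(g + s)
q(m) = 14/(5*m) (q(m) = ((-11 - 3)/(-3 - 2))/m = (-14/(-5))/m = (-1/5*(-14))/m = 14/(5*m))
q(F) - 1*19894 = (14/5)/(-16848) - 1*19894 = (14/5)*(-1/16848) - 19894 = -7/42120 - 19894 = -837935287/42120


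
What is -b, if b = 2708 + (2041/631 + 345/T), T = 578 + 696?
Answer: -2179762881/803894 ≈ -2711.5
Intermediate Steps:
T = 1274
b = 2179762881/803894 (b = 2708 + (2041/631 + 345/1274) = 2708 + 2817929/803894 = 2179762881/803894 ≈ 2711.5)
-b = -1*2179762881/803894 = -2179762881/803894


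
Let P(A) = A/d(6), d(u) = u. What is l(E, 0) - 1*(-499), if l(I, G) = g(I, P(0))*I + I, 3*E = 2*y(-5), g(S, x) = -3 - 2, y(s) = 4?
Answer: 1465/3 ≈ 488.33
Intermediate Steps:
P(A) = A/6
g(S, x) = -5
E = 8/3 (E = (2*4)/3 = (1/3)*8 = 8/3 ≈ 2.6667)
l(I, G) = -4*I (l(I, G) = -5*I + I = -4*I)
l(E, 0) - 1*(-499) = -4*8/3 - 1*(-499) = -32/3 + 499 = 1465/3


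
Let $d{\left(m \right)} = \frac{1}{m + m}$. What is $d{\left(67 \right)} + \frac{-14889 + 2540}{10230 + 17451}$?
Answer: $- \frac{1627085}{3709254} \approx -0.43866$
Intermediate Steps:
$d{\left(m \right)} = \frac{1}{2 m}$
$d{\left(67 \right)} + \frac{-14889 + 2540}{10230 + 17451} = \frac{1}{2 \cdot 67} + \frac{-14889 + 2540}{10230 + 17451} = \frac{1}{2} \cdot \frac{1}{67} - \frac{12349}{27681} = \frac{1}{134} - \frac{12349}{27681} = - \frac{1627085}{3709254}$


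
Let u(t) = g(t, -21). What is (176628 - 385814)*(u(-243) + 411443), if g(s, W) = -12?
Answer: -86065605166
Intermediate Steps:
u(t) = -12
(176628 - 385814)*(u(-243) + 411443) = (176628 - 385814)*(-12 + 411443) = -209186*411431 = -86065605166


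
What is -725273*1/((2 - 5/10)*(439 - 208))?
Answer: -1450546/693 ≈ -2093.1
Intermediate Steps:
-725273*1/((2 - 5/10)*(439 - 208)) = -725273*1/(231*(2 - 5*⅒)) = -725273*1/(231*(2 - ½)) = -725273/(231*(3/2)) = -725273/693/2 = -725273*2/693 = -1450546/693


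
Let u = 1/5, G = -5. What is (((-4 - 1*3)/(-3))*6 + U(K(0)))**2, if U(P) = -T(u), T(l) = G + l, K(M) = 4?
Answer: 8836/25 ≈ 353.44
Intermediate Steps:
u = 1/5 ≈ 0.20000
T(l) = -5 + l
U(P) = 24/5 (U(P) = -(-5 + 1/5) = -1*(-24/5) = 24/5)
(((-4 - 1*3)/(-3))*6 + U(K(0)))**2 = (((-4 - 1*3)/(-3))*6 + 24/5)**2 = (((-4 - 3)*(-1/3))*6 + 24/5)**2 = (-7*(-1/3)*6 + 24/5)**2 = ((7/3)*6 + 24/5)**2 = (14 + 24/5)**2 = (94/5)**2 = 8836/25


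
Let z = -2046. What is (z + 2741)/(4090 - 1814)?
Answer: 695/2276 ≈ 0.30536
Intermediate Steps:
(z + 2741)/(4090 - 1814) = (-2046 + 2741)/(4090 - 1814) = 695/2276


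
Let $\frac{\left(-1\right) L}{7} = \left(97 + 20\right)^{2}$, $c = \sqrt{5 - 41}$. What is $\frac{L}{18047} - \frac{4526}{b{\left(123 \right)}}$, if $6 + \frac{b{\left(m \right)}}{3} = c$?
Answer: $\frac{39115547}{324846} + \frac{2263 i}{18} \approx 120.41 + 125.72 i$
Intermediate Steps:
$c = 6 i$ ($c = \sqrt{-36} = 6 i \approx 6.0 i$)
$b{\left(m \right)} = -18 + 18 i$ ($b{\left(m \right)} = -18 + 3 \cdot 6 i = -18 + 18 i$)
$L = -95823$ ($L = - 7 \left(97 + 20\right)^{2} = - 7 \cdot 117^{2} = \left(-7\right) 13689 = -95823$)
$\frac{L}{18047} - \frac{4526}{b{\left(123 \right)}} = - \frac{95823}{18047} - \frac{4526}{-18 + 18 i} = \left(-95823\right) \frac{1}{18047} - 4526 \frac{-18 - 18 i}{648} = - \frac{95823}{18047} - \frac{2263 \left(-18 - 18 i\right)}{324}$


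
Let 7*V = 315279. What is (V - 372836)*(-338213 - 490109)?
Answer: 1900645296506/7 ≈ 2.7152e+11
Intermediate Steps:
V = 315279/7 (V = (1/7)*315279 = 315279/7 ≈ 45040.)
(V - 372836)*(-338213 - 490109) = (315279/7 - 372836)*(-338213 - 490109) = -2294573/7*(-828322) = 1900645296506/7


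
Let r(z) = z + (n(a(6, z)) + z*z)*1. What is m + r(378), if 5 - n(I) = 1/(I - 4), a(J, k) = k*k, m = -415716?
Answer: -38927513121/142880 ≈ -2.7245e+5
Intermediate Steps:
a(J, k) = k²
n(I) = 5 - 1/(-4 + I) (n(I) = 5 - 1/(I - 4) = 5 - 1/(-4 + I))
r(z) = z + z² + (-21 + 5*z²)/(-4 + z²) (r(z) = z + ((-21 + 5*z²)/(-4 + z²) + z*z)*1 = z + ((-21 + 5*z²)/(-4 + z²) + z²)*1 = z + (z² + (-21 + 5*z²)/(-4 + z²))*1 = z + (z² + (-21 + 5*z²)/(-4 + z²)) = z + z² + (-21 + 5*z²)/(-4 + z²))
m + r(378) = -415716 + (-21 + 378² + 378³ + 378⁴ - 4*378)/(-4 + 378²) = -415716 + (-21 + 142884 + 54010152 + 20415837456 - 1512)/(-4 + 142884) = -415716 + 20469988959/142880 = -38927513121/142880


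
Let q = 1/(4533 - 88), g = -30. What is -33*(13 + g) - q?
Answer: 2493644/4445 ≈ 561.00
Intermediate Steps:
q = 1/4445 ≈ 0.00022497
-33*(13 + g) - q = -33*(13 - 30) - 1*1/4445 = -33*(-17) - 1/4445 = 561 - 1/4445 = 2493644/4445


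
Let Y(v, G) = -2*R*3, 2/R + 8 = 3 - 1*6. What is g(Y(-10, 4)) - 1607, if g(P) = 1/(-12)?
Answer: -19285/12 ≈ -1607.1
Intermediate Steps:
R = -2/11 (R = 2/(-8 + (3 - 1*6)) = 2/(-8 + (3 - 6)) = 2/(-8 - 3) = 2/(-11) = 2*(-1/11) = -2/11 ≈ -0.18182)
Y(v, G) = 12/11 (Y(v, G) = -2*(-2/11)*3 = (4/11)*3 = 12/11)
g(P) = -1/12
g(Y(-10, 4)) - 1607 = -1/12 - 1607 = -19285/12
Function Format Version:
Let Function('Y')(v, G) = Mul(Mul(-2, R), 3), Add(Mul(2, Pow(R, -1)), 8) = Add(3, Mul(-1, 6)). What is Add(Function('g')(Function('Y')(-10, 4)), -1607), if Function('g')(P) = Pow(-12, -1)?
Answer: Rational(-19285, 12) ≈ -1607.1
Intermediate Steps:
R = Rational(-2, 11) (R = Mul(2, Pow(Add(-8, Add(3, Mul(-1, 6))), -1)) = Mul(2, Pow(Add(-8, Add(3, -6)), -1)) = Mul(2, Pow(Add(-8, -3), -1)) = Mul(2, Pow(-11, -1)) = Mul(2, Rational(-1, 11)) = Rational(-2, 11) ≈ -0.18182)
Function('Y')(v, G) = Rational(12, 11) (Function('Y')(v, G) = Mul(Mul(-2, Rational(-2, 11)), 3) = Mul(Rational(4, 11), 3) = Rational(12, 11))
Function('g')(P) = Rational(-1, 12)
Add(Function('g')(Function('Y')(-10, 4)), -1607) = Add(Rational(-1, 12), -1607) = Rational(-19285, 12)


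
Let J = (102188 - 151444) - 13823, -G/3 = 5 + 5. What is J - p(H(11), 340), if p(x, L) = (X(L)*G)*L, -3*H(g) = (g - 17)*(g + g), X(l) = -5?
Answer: -114079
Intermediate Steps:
G = -30 (G = -3*(5 + 5) = -3*10 = -30)
H(g) = -2*g*(-17 + g)/3 (H(g) = -(g - 17)*(g + g)/3 = -(-17 + g)*2*g/3 = -2*g*(-17 + g)/3)
J = -63079 (J = -49256 - 13823 = -63079)
p(x, L) = 150*L (p(x, L) = (-5*(-30))*L = 150*L)
J - p(H(11), 340) = -63079 - 150*340 = -63079 - 1*51000 = -63079 - 51000 = -114079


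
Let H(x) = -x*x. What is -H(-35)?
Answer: 1225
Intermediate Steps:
H(x) = -x²
-H(-35) = -(-1)*(-35)² = -(-1)*1225 = -1*(-1225) = 1225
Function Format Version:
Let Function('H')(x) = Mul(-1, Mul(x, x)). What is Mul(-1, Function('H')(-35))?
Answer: 1225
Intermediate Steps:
Function('H')(x) = Mul(-1, Pow(x, 2))
Mul(-1, Function('H')(-35)) = Mul(-1, Mul(-1, Pow(-35, 2))) = Mul(-1, Mul(-1, 1225)) = Mul(-1, -1225) = 1225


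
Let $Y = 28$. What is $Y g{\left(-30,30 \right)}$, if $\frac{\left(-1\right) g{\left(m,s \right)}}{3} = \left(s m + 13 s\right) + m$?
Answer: $45360$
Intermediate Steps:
$g{\left(m,s \right)} = - 39 s - 3 m - 3 m s$ ($g{\left(m,s \right)} = - 3 \left(\left(s m + 13 s\right) + m\right) = - 3 \left(\left(m s + 13 s\right) + m\right) = - 3 \left(\left(13 s + m s\right) + m\right) = - 3 \left(m + 13 s + m s\right) = - 39 s - 3 m - 3 m s$)
$Y g{\left(-30,30 \right)} = 28 \left(\left(-39\right) 30 - -90 - \left(-90\right) 30\right) = 28 \left(-1170 + 90 + 2700\right) = 28 \cdot 1620 = 45360$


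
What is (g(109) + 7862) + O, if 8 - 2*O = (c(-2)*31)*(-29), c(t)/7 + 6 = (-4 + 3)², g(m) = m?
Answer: -15515/2 ≈ -7757.5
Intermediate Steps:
c(t) = -35 (c(t) = -42 + 7*(-4 + 3)² = -42 + 7*(-1)² = -42 + 7*1 = -42 + 7 = -35)
O = -31457/2 (O = 4 - (-35*31)*(-29)/2 = 4 - (-1085)*(-29)/2 = 4 - ½*31465 = 4 - 31465/2 = -31457/2 ≈ -15729.)
(g(109) + 7862) + O = (109 + 7862) - 31457/2 = 7971 - 31457/2 = -15515/2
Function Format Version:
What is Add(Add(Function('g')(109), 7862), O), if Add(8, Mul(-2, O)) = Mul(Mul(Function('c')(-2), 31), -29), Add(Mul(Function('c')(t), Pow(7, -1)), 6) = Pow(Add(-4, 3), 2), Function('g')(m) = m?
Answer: Rational(-15515, 2) ≈ -7757.5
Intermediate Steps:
Function('c')(t) = -35 (Function('c')(t) = Add(-42, Mul(7, Pow(Add(-4, 3), 2))) = Add(-42, Mul(7, Pow(-1, 2))) = Add(-42, Mul(7, 1)) = Add(-42, 7) = -35)
O = Rational(-31457, 2) (O = Add(4, Mul(Rational(-1, 2), Mul(Mul(-35, 31), -29))) = Add(4, Mul(Rational(-1, 2), Mul(-1085, -29))) = Add(4, Mul(Rational(-1, 2), 31465)) = Add(4, Rational(-31465, 2)) = Rational(-31457, 2) ≈ -15729.)
Add(Add(Function('g')(109), 7862), O) = Add(Add(109, 7862), Rational(-31457, 2)) = Add(7971, Rational(-31457, 2)) = Rational(-15515, 2)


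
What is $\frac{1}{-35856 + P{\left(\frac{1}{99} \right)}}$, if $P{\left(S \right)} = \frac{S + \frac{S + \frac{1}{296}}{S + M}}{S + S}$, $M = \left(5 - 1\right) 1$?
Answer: $- \frac{235024}{8426863927} \approx -2.789 \cdot 10^{-5}$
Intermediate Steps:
$M = 4$ ($M = 4 \cdot 1 = 4$)
$P{\left(S \right)} = \frac{S + \frac{\frac{1}{296} + S}{4 + S}}{2 S}$ ($P{\left(S \right)} = \frac{S + \frac{S + \frac{1}{296}}{S + 4}}{S + S} = \frac{S + \frac{S + \frac{1}{296}}{4 + S}}{2 S} = \left(S + \frac{\frac{1}{296} + S}{4 + S}\right) \frac{1}{2 S} = \frac{S + \frac{\frac{1}{296} + S}{4 + S}}{2 S}$)
$\frac{1}{-35856 + P{\left(\frac{1}{99} \right)}} = \frac{1}{-35856 + \frac{1 + 296 \left(\frac{1}{99}\right)^{2} + \frac{1480}{99}}{592 \cdot \frac{1}{99} \left(4 + \frac{1}{99}\right)}} = \frac{1}{-35856 + \frac{\frac{1}{\frac{1}{99}} \left(1 + \frac{296}{9801} + 1480 \cdot \frac{1}{99}\right)}{592 \left(4 + \frac{1}{99}\right)}} = \frac{1}{-35856 + \frac{1}{592} \cdot 99 \frac{1}{\frac{397}{99}} \left(1 + 296 \cdot \frac{1}{9801} + \frac{1480}{99}\right)} = \frac{1}{-35856 + \frac{1}{592} \cdot 99 \cdot \frac{99}{397} \left(1 + \frac{296}{9801} + \frac{1480}{99}\right)} = \frac{1}{-35856 + \frac{1}{592} \cdot 99 \cdot \frac{99}{397} \cdot \frac{156617}{9801}} = \frac{1}{-35856 + \frac{156617}{235024}} = \frac{1}{- \frac{8426863927}{235024}} = - \frac{235024}{8426863927}$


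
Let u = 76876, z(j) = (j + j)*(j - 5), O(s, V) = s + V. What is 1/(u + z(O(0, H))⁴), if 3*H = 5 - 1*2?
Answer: 1/80972 ≈ 1.2350e-5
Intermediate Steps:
H = 1 (H = (5 - 1*2)/3 = (5 - 2)/3 = (⅓)*3 = 1)
O(s, V) = V + s
z(j) = 2*j*(-5 + j) (z(j) = (2*j)*(-5 + j) = 2*j*(-5 + j))
1/(u + z(O(0, H))⁴) = 1/(76876 + (2*(1 + 0)*(-5 + (1 + 0)))⁴) = 1/(76876 + (2*1*(-5 + 1))⁴) = 1/(76876 + (2*1*(-4))⁴) = 1/(76876 + (-8)⁴) = 1/(76876 + 4096) = 1/80972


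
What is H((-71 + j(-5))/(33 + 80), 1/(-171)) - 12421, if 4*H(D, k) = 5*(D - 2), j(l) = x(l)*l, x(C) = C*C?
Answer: -2808201/226 ≈ -12426.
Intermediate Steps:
x(C) = C**2
j(l) = l**3 (j(l) = l**2*l = l**3)
H(D, k) = -5/2 + 5*D/4 (H(D, k) = (5*(D - 2))/4 = (5*(-2 + D))/4 = (-10 + 5*D)/4 = -5/2 + 5*D/4)
H((-71 + j(-5))/(33 + 80), 1/(-171)) - 12421 = (-5/2 + 5*((-71 + (-5)**3)/(33 + 80))/4) - 12421 = (-5/2 + 5*((-71 - 125)/113)/4) - 12421 = (-5/2 + 5*(-196*1/113)/4) - 12421 = (-5/2 + (5/4)*(-196/113)) - 12421 = (-5/2 - 245/113) - 12421 = -1055/226 - 12421 = -2808201/226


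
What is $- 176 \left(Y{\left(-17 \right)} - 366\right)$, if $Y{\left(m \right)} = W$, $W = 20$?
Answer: $60896$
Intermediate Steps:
$Y{\left(m \right)} = 20$
$- 176 \left(Y{\left(-17 \right)} - 366\right) = - 176 \left(20 - 366\right) = \left(-176\right) \left(-346\right) = 60896$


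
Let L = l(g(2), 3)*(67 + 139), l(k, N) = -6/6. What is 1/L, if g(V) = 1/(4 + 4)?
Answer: -1/206 ≈ -0.0048544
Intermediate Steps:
g(V) = ⅛ (g(V) = 1/8 = ⅛)
l(k, N) = -1 (l(k, N) = -6*⅙ = -1)
L = -206 (L = -(67 + 139) = -1*206 = -206)
1/L = 1/(-206) = -1/206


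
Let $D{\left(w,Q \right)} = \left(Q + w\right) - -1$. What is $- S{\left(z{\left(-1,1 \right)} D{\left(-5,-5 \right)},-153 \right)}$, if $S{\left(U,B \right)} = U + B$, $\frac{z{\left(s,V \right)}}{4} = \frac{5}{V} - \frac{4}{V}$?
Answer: $189$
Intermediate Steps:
$z{\left(s,V \right)} = \frac{4}{V}$ ($z{\left(s,V \right)} = 4 \left(\frac{5}{V} - \frac{4}{V}\right) = \frac{4}{V}$)
$D{\left(w,Q \right)} = 1 + Q + w$ ($D{\left(w,Q \right)} = \left(Q + w\right) + 1 = 1 + Q + w$)
$S{\left(U,B \right)} = B + U$
$- S{\left(z{\left(-1,1 \right)} D{\left(-5,-5 \right)},-153 \right)} = - (-153 + \frac{4}{1} \left(1 - 5 - 5\right)) = - (-153 + 4 \cdot 1 \left(-9\right)) = - (-153 + 4 \left(-9\right)) = - (-153 - 36) = \left(-1\right) \left(-189\right) = 189$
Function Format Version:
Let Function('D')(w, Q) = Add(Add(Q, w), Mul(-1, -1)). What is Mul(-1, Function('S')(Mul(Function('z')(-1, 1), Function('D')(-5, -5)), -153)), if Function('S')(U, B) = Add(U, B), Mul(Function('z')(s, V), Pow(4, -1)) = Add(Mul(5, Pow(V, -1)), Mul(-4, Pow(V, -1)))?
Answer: 189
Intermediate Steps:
Function('z')(s, V) = Mul(4, Pow(V, -1)) (Function('z')(s, V) = Mul(4, Add(Mul(5, Pow(V, -1)), Mul(-4, Pow(V, -1)))) = Mul(4, Pow(V, -1)))
Function('D')(w, Q) = Add(1, Q, w) (Function('D')(w, Q) = Add(Add(Q, w), 1) = Add(1, Q, w))
Function('S')(U, B) = Add(B, U)
Mul(-1, Function('S')(Mul(Function('z')(-1, 1), Function('D')(-5, -5)), -153)) = Mul(-1, Add(-153, Mul(Mul(4, Pow(1, -1)), Add(1, -5, -5)))) = Mul(-1, Add(-153, Mul(Mul(4, 1), -9))) = Mul(-1, Add(-153, Mul(4, -9))) = Mul(-1, Add(-153, -36)) = Mul(-1, -189) = 189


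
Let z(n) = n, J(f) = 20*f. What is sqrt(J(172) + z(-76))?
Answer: 58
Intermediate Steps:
sqrt(J(172) + z(-76)) = sqrt(20*172 - 76) = sqrt(3440 - 76) = sqrt(3364) = 58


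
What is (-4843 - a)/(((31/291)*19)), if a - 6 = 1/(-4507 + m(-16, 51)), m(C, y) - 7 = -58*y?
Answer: -3507892577/1464254 ≈ -2395.7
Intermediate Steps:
m(C, y) = 7 - 58*y
a = 44747/7458 (a = 6 + 1/(-4507 + (7 - 58*51)) = 6 + 1/(-4507 + (7 - 2958)) = 6 + 1/(-4507 - 2951) = 6 + 1/(-7458) = 6 - 1/7458 = 44747/7458 ≈ 5.9999)
(-4843 - a)/(((31/291)*19)) = (-4843 - 1*44747/7458)/(((31/291)*19)) = (-4843 - 44747/7458)/(((31*(1/291))*19)) = -36163841/(7458*((31/291)*19)) = -36163841/(7458*589/291) = -36163841/7458*291/589 = -3507892577/1464254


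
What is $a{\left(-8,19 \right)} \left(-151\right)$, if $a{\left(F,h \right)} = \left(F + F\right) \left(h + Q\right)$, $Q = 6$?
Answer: $60400$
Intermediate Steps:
$a{\left(F,h \right)} = 2 F \left(6 + h\right)$ ($a{\left(F,h \right)} = \left(F + F\right) \left(h + 6\right) = 2 F \left(6 + h\right)$)
$a{\left(-8,19 \right)} \left(-151\right) = 2 \left(-8\right) \left(6 + 19\right) \left(-151\right) = 2 \left(-8\right) 25 \left(-151\right) = \left(-400\right) \left(-151\right) = 60400$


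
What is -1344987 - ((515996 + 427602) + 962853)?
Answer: -3251438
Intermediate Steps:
-1344987 - ((515996 + 427602) + 962853) = -1344987 - (943598 + 962853) = -1344987 - 1*1906451 = -1344987 - 1906451 = -3251438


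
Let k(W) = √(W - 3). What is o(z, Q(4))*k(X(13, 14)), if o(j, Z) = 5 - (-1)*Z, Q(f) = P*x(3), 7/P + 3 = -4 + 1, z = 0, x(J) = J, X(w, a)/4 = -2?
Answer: 3*I*√11/2 ≈ 4.9749*I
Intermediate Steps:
X(w, a) = -8 (X(w, a) = 4*(-2) = -8)
k(W) = √(-3 + W)
P = -7/6 (P = 7/(-3 + (-4 + 1)) = 7/(-3 - 3) = 7/(-6) = 7*(-⅙) = -7/6 ≈ -1.1667)
Q(f) = -7/2 (Q(f) = -7/6*3 = -7/2)
o(j, Z) = 5 + Z
o(z, Q(4))*k(X(13, 14)) = (5 - 7/2)*√(-3 - 8) = 3*√(-11)/2 = 3*(I*√11)/2 = 3*I*√11/2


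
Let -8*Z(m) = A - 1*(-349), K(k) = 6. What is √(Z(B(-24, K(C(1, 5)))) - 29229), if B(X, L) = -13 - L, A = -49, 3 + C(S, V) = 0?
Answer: I*√117066/2 ≈ 171.07*I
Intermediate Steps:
C(S, V) = -3 (C(S, V) = -3 + 0 = -3)
Z(m) = -75/2 (Z(m) = -(-49 - 1*(-349))/8 = -(-49 + 349)/8 = -⅛*300 = -75/2)
√(Z(B(-24, K(C(1, 5)))) - 29229) = √(-75/2 - 29229) = √(-58533/2) = I*√117066/2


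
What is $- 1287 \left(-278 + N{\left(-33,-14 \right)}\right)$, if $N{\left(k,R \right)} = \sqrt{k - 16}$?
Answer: $357786 - 9009 i \approx 3.5779 \cdot 10^{5} - 9009.0 i$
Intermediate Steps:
$N{\left(k,R \right)} = \sqrt{-16 + k}$
$- 1287 \left(-278 + N{\left(-33,-14 \right)}\right) = - 1287 \left(-278 + \sqrt{-16 - 33}\right) = - 1287 \left(-278 + \sqrt{-49}\right) = - 1287 \left(-278 + 7 i\right) = 357786 - 9009 i$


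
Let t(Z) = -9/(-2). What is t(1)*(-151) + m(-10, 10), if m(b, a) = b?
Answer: -1379/2 ≈ -689.50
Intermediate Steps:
t(Z) = 9/2 (t(Z) = -9*(-½) = 9/2)
t(1)*(-151) + m(-10, 10) = (9/2)*(-151) - 10 = -1359/2 - 10 = -1379/2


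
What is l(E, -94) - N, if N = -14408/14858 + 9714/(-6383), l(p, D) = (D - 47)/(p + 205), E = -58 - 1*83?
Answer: 875377745/3034835648 ≈ 0.28844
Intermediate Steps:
E = -141 (E = -58 - 83 = -141)
l(p, D) = (-47 + D)/(205 + p)
N = -118148438/47419307 (N = -14408*1/14858 + 9714*(-1/6383) = -7204/7429 - 9714/6383 = -118148438/47419307 ≈ -2.4916)
l(E, -94) - N = (-47 - 94)/(205 - 141) - 1*(-118148438/47419307) = -141/64 + 118148438/47419307 = 875377745/3034835648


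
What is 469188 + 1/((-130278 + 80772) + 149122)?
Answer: 46738631809/99616 ≈ 4.6919e+5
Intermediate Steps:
469188 + 1/((-130278 + 80772) + 149122) = 469188 + 1/(-49506 + 149122) = 469188 + 1/99616 = 46738631809/99616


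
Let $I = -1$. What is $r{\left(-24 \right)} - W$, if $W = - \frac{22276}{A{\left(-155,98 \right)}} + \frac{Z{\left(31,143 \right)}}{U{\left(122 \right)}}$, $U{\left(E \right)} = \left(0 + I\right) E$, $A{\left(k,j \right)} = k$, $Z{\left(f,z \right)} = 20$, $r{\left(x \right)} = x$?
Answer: $- \frac{1584206}{9455} \approx -167.55$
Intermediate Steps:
$U{\left(E \right)} = - E$ ($U{\left(E \right)} = \left(0 - 1\right) E = - E$)
$W = \frac{1357286}{9455}$ ($W = - \frac{22276}{-155} + \frac{20}{\left(-1\right) 122} = \left(-22276\right) \left(- \frac{1}{155}\right) + \frac{20}{-122} = \frac{22276}{155} + 20 \left(- \frac{1}{122}\right) = \frac{22276}{155} - \frac{10}{61} = \frac{1357286}{9455} \approx 143.55$)
$r{\left(-24 \right)} - W = -24 - \frac{1357286}{9455} = - \frac{1584206}{9455}$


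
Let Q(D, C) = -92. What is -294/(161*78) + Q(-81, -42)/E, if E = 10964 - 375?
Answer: -101631/3166111 ≈ -0.032100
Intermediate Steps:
E = 10589
-294/(161*78) + Q(-81, -42)/E = -294/(161*78) - 92/10589 = -294/12558 - 92*1/10589 = -294*1/12558 - 92/10589 = -7/299 - 92/10589 = -101631/3166111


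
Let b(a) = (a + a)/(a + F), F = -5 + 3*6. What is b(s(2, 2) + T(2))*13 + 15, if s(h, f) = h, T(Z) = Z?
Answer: 359/17 ≈ 21.118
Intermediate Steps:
F = 13 (F = -5 + 18 = 13)
b(a) = 2*a/(13 + a) (b(a) = (a + a)/(a + 13) = (2*a)/(13 + a) = 2*a/(13 + a))
b(s(2, 2) + T(2))*13 + 15 = (2*(2 + 2)/(13 + (2 + 2)))*13 + 15 = (2*4/(13 + 4))*13 + 15 = (2*4/17)*13 + 15 = (2*4*(1/17))*13 + 15 = (8/17)*13 + 15 = 104/17 + 15 = 359/17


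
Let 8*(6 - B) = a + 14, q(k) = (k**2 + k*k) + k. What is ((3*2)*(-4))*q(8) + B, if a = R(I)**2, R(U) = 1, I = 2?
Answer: -26079/8 ≈ -3259.9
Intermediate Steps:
a = 1 (a = 1**2 = 1)
q(k) = k + 2*k**2 (q(k) = (k**2 + k**2) + k = 2*k**2 + k = k + 2*k**2)
B = 33/8 (B = 6 - (1 + 14)/8 = 6 - 1/8*15 = 6 - 15/8 = 33/8 ≈ 4.1250)
((3*2)*(-4))*q(8) + B = ((3*2)*(-4))*(8*(1 + 2*8)) + 33/8 = (6*(-4))*(8*(1 + 16)) + 33/8 = -192*17 + 33/8 = -24*136 + 33/8 = -3264 + 33/8 = -26079/8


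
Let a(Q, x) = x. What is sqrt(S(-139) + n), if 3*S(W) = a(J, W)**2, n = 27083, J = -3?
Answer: sqrt(301710)/3 ≈ 183.09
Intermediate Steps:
S(W) = W**2/3
sqrt(S(-139) + n) = sqrt((1/3)*(-139)**2 + 27083) = sqrt((1/3)*19321 + 27083) = sqrt(19321/3 + 27083) = sqrt(100570/3) = sqrt(301710)/3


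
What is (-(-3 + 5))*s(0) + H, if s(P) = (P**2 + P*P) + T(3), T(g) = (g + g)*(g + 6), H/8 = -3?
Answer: -132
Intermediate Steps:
H = -24 (H = 8*(-3) = -24)
T(g) = 2*g*(6 + g) (T(g) = (2*g)*(6 + g) = 2*g*(6 + g))
s(P) = 54 + 2*P**2 (s(P) = (P**2 + P*P) + 2*3*(6 + 3) = (P**2 + P**2) + 2*3*9 = 2*P**2 + 54 = 54 + 2*P**2)
(-(-3 + 5))*s(0) + H = (-(-3 + 5))*(54 + 2*0**2) - 24 = (-1*2)*(54 + 2*0) - 24 = -2*(54 + 0) - 24 = -2*54 - 24 = -108 - 24 = -132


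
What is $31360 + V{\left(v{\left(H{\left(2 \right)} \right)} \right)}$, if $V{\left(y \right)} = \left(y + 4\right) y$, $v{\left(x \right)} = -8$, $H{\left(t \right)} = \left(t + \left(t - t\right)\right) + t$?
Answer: $31392$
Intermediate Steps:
$H{\left(t \right)} = 2 t$ ($H{\left(t \right)} = \left(t + 0\right) + t = t + t = 2 t$)
$V{\left(y \right)} = y \left(4 + y\right)$ ($V{\left(y \right)} = \left(4 + y\right) y = y \left(4 + y\right)$)
$31360 + V{\left(v{\left(H{\left(2 \right)} \right)} \right)} = 31360 - 8 \left(4 - 8\right) = 31360 - -32 = 31360 + 32 = 31392$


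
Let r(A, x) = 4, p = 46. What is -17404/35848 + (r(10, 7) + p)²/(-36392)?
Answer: -11296662/20384069 ≈ -0.55419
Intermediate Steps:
-17404/35848 + (r(10, 7) + p)²/(-36392) = -17404/35848 + (4 + 46)²/(-36392) = -17404*1/35848 + 50²*(-1/36392) = -4351/8962 + 2500*(-1/36392) = -4351/8962 - 625/9098 = -11296662/20384069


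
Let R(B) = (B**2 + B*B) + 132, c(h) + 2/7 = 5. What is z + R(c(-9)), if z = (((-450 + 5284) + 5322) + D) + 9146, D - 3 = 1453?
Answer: 1025788/49 ≈ 20934.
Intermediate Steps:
D = 1456 (D = 3 + 1453 = 1456)
c(h) = 33/7 (c(h) = -2/7 + 5 = 33/7)
R(B) = 132 + 2*B**2 (R(B) = (B**2 + B**2) + 132 = 2*B**2 + 132 = 132 + 2*B**2)
z = 20758 (z = (((-450 + 5284) + 5322) + 1456) + 9146 = ((4834 + 5322) + 1456) + 9146 = (10156 + 1456) + 9146 = 11612 + 9146 = 20758)
z + R(c(-9)) = 20758 + (132 + 2*(33/7)**2) = 20758 + (132 + 2*(1089/49)) = 20758 + (132 + 2178/49) = 20758 + 8646/49 = 1025788/49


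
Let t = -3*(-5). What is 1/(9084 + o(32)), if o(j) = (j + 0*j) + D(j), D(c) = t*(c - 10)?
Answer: 1/9446 ≈ 0.00010586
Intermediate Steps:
t = 15
D(c) = -150 + 15*c (D(c) = 15*(c - 10) = 15*(-10 + c) = -150 + 15*c)
o(j) = -150 + 16*j (o(j) = (j + 0*j) + (-150 + 15*j) = (j + 0) + (-150 + 15*j) = j + (-150 + 15*j) = -150 + 16*j)
1/(9084 + o(32)) = 1/(9084 + (-150 + 16*32)) = 1/(9084 + (-150 + 512)) = 1/(9084 + 362) = 1/9446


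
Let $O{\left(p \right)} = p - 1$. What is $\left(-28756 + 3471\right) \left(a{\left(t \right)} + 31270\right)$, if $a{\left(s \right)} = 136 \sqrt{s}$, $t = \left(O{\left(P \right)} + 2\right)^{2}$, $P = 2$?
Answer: $-800978230$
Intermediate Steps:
$O{\left(p \right)} = -1 + p$ ($O{\left(p \right)} = p - 1 = -1 + p$)
$t = 9$ ($t = \left(\left(-1 + 2\right) + 2\right)^{2} = \left(1 + 2\right)^{2} = 3^{2} = 9$)
$\left(-28756 + 3471\right) \left(a{\left(t \right)} + 31270\right) = \left(-28756 + 3471\right) \left(136 \sqrt{9} + 31270\right) = - 25285 \left(136 \cdot 3 + 31270\right) = - 25285 \left(408 + 31270\right) = \left(-25285\right) 31678 = -800978230$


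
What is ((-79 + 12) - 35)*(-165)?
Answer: 16830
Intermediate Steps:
((-79 + 12) - 35)*(-165) = (-67 - 35)*(-165) = -102*(-165) = 16830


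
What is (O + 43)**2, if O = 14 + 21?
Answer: 6084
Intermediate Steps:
O = 35
(O + 43)**2 = (35 + 43)**2 = 78**2 = 6084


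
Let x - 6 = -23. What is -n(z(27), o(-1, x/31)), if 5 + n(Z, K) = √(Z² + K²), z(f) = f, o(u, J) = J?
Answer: 5 - √700858/31 ≈ -22.006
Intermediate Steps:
x = -17 (x = 6 - 23 = -17)
n(Z, K) = -5 + √(K² + Z²) (n(Z, K) = -5 + √(Z² + K²) = -5 + √(K² + Z²))
-n(z(27), o(-1, x/31)) = -(-5 + √((-17/31)² + 27²)) = -(-5 + √((-17*1/31)² + 729)) = -(-5 + √((-17/31)² + 729)) = -(-5 + √(289/961 + 729)) = -(-5 + √(700858/961)) = -(-5 + √700858/31) = 5 - √700858/31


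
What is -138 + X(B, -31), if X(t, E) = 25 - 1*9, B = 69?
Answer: -122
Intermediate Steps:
X(t, E) = 16 (X(t, E) = 25 - 9 = 16)
-138 + X(B, -31) = -138 + 16 = -122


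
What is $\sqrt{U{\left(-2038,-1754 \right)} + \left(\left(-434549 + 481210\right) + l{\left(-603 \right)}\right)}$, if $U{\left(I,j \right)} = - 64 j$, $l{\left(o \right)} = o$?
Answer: $\sqrt{158314} \approx 397.89$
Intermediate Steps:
$\sqrt{U{\left(-2038,-1754 \right)} + \left(\left(-434549 + 481210\right) + l{\left(-603 \right)}\right)} = \sqrt{\left(-64\right) \left(-1754\right) + \left(\left(-434549 + 481210\right) - 603\right)} = \sqrt{112256 + \left(46661 - 603\right)} = \sqrt{112256 + 46058} = \sqrt{158314}$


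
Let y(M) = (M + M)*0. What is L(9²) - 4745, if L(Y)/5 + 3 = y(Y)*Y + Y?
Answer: -4355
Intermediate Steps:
y(M) = 0 (y(M) = (2*M)*0 = 0)
L(Y) = -15 + 5*Y (L(Y) = -15 + 5*(0*Y + Y) = -15 + 5*(0 + Y) = -15 + 5*Y)
L(9²) - 4745 = (-15 + 5*9²) - 4745 = (-15 + 5*81) - 4745 = (-15 + 405) - 4745 = 390 - 4745 = -4355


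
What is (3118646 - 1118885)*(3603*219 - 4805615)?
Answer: -8032156042638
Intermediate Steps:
(3118646 - 1118885)*(3603*219 - 4805615) = 1999761*(789057 - 4805615) = 1999761*(-4016558) = -8032156042638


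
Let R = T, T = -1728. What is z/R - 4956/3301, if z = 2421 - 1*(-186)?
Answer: -5723225/1901376 ≈ -3.0100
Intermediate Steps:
z = 2607 (z = 2421 + 186 = 2607)
R = -1728
z/R - 4956/3301 = 2607/(-1728) - 4956/3301 = 2607*(-1/1728) - 4956*1/3301 = -869/576 - 4956/3301 = -5723225/1901376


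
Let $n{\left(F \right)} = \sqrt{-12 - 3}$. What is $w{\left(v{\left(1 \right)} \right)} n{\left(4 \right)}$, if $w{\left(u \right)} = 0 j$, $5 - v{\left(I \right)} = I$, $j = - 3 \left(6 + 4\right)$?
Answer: $0$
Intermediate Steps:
$j = -30$ ($j = \left(-3\right) 10 = -30$)
$v{\left(I \right)} = 5 - I$
$n{\left(F \right)} = i \sqrt{15}$ ($n{\left(F \right)} = \sqrt{-15} = i \sqrt{15}$)
$w{\left(u \right)} = 0$ ($w{\left(u \right)} = 0 \left(-30\right) = 0$)
$w{\left(v{\left(1 \right)} \right)} n{\left(4 \right)} = 0 i \sqrt{15} = 0$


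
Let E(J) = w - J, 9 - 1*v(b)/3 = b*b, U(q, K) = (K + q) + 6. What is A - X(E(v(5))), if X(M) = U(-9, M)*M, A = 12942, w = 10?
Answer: 9752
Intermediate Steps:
U(q, K) = 6 + K + q
v(b) = 27 - 3*b**2 (v(b) = 27 - 3*b*b = 27 - 3*b**2)
E(J) = 10 - J
X(M) = M*(-3 + M) (X(M) = (6 + M - 9)*M = (-3 + M)*M = M*(-3 + M))
A - X(E(v(5))) = 12942 - (10 - (27 - 3*5**2))*(-3 + (10 - (27 - 3*5**2))) = 12942 - (10 - (27 - 3*25))*(-3 + (10 - (27 - 3*25))) = 12942 - (10 - (27 - 75))*(-3 + (10 - (27 - 75))) = 12942 - (10 - 1*(-48))*(-3 + (10 - 1*(-48))) = 12942 - (10 + 48)*(-3 + (10 + 48)) = 12942 - 58*(-3 + 58) = 12942 - 58*55 = 12942 - 1*3190 = 12942 - 3190 = 9752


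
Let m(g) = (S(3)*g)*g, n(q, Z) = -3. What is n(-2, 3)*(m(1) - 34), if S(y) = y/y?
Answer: 99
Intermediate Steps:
S(y) = 1
m(g) = g**2 (m(g) = (1*g)*g = g*g = g**2)
n(-2, 3)*(m(1) - 34) = -3*(1**2 - 34) = -3*(1 - 34) = -3*(-33) = 99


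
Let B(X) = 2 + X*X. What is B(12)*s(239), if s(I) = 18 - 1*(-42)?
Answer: 8760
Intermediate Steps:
B(X) = 2 + X²
s(I) = 60 (s(I) = 18 + 42 = 60)
B(12)*s(239) = (2 + 12²)*60 = (2 + 144)*60 = 146*60 = 8760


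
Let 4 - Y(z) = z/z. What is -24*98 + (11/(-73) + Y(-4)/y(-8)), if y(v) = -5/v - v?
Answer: -3948677/1679 ≈ -2351.8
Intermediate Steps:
Y(z) = 3 (Y(z) = 4 - z/z = 4 - 1*1 = 4 - 1 = 3)
y(v) = -v - 5/v
-24*98 + (11/(-73) + Y(-4)/y(-8)) = -24*98 + (11/(-73) + 3/(-1*(-8) - 5/(-8))) = -2352 + (11*(-1/73) + 3/(8 - 5*(-1/8))) = -2352 + (-11/73 + 3/(8 + 5/8)) = -2352 + (-11/73 + 3/(69/8)) = -2352 + (-11/73 + 3*(8/69)) = -2352 + (-11/73 + 8/23) = -2352 + 331/1679 = -3948677/1679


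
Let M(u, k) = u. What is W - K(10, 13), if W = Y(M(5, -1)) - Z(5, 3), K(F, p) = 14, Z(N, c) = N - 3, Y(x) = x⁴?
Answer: 609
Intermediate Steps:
Z(N, c) = -3 + N
W = 623 (W = 5⁴ - (-3 + 5) = 625 - 1*2 = 625 - 2 = 623)
W - K(10, 13) = 623 - 1*14 = 623 - 14 = 609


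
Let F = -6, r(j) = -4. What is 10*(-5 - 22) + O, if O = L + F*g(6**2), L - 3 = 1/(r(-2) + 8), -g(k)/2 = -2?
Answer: -1163/4 ≈ -290.75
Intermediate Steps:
g(k) = 4 (g(k) = -2*(-2) = 4)
L = 13/4 (L = 3 + 1/(-4 + 8) = 3 + 1/4 = 13/4 ≈ 3.2500)
O = -83/4 (O = 13/4 - 6*4 = 13/4 - 24 = -83/4 ≈ -20.750)
10*(-5 - 22) + O = 10*(-5 - 22) - 83/4 = 10*(-27) - 83/4 = -270 - 83/4 = -1163/4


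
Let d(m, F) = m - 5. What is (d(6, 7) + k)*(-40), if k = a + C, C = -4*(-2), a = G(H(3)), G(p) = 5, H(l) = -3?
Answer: -560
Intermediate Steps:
d(m, F) = -5 + m
a = 5
C = 8
k = 13 (k = 5 + 8 = 13)
(d(6, 7) + k)*(-40) = ((-5 + 6) + 13)*(-40) = (1 + 13)*(-40) = 14*(-40) = -560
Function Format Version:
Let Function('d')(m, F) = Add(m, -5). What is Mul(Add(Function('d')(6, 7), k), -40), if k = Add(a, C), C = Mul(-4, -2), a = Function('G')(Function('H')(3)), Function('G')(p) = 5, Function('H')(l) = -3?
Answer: -560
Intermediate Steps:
Function('d')(m, F) = Add(-5, m)
a = 5
C = 8
k = 13 (k = Add(5, 8) = 13)
Mul(Add(Function('d')(6, 7), k), -40) = Mul(Add(Add(-5, 6), 13), -40) = Mul(Add(1, 13), -40) = Mul(14, -40) = -560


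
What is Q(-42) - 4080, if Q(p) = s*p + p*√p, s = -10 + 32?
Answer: -5004 - 42*I*√42 ≈ -5004.0 - 272.19*I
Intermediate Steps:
s = 22
Q(p) = p^(3/2) + 22*p (Q(p) = 22*p + p*√p = 22*p + p^(3/2) = p^(3/2) + 22*p)
Q(-42) - 4080 = ((-42)^(3/2) + 22*(-42)) - 4080 = (-42*I*√42 - 924) - 4080 = (-924 - 42*I*√42) - 4080 = -5004 - 42*I*√42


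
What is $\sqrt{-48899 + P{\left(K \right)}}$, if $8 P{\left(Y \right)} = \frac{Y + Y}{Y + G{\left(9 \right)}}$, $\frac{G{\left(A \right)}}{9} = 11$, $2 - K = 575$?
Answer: $\frac{i \sqrt{4882828366}}{316} \approx 221.13 i$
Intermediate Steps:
$K = -573$ ($K = 2 - 575 = -573$)
$G{\left(A \right)} = 99$ ($G{\left(A \right)} = 9 \cdot 11 = 99$)
$P{\left(Y \right)} = \frac{Y}{4 \left(99 + Y\right)}$ ($P{\left(Y \right)} = \frac{\left(Y + Y\right) \frac{1}{Y + 99}}{8} = \frac{2 Y \frac{1}{99 + Y}}{8} = \frac{Y}{4 \left(99 + Y\right)}$)
$\sqrt{-48899 + P{\left(K \right)}} = \sqrt{-48899 + \frac{1}{4} \left(-573\right) \frac{1}{99 - 573}} = \sqrt{-48899 + \frac{1}{4} \left(-573\right) \frac{1}{-474}} = \sqrt{-48899 + \frac{1}{4} \left(-573\right) \left(- \frac{1}{474}\right)} = \sqrt{-48899 + \frac{191}{632}} = \sqrt{- \frac{30903977}{632}} = \frac{i \sqrt{4882828366}}{316}$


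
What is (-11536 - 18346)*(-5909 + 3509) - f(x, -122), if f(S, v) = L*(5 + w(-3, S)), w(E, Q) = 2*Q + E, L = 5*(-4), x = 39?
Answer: 71718400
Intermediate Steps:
L = -20
w(E, Q) = E + 2*Q
f(S, v) = -40 - 40*S (f(S, v) = -20*(5 + (-3 + 2*S)) = -20*(2 + 2*S) = -40 - 40*S)
(-11536 - 18346)*(-5909 + 3509) - f(x, -122) = (-11536 - 18346)*(-5909 + 3509) - (-40 - 40*39) = -29882*(-2400) - (-40 - 1560) = 71716800 - 1*(-1600) = 71716800 + 1600 = 71718400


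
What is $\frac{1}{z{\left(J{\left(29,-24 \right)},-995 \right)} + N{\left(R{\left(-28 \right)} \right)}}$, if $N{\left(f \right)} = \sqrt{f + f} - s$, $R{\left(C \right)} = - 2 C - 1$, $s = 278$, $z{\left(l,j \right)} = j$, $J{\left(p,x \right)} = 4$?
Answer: $- \frac{1273}{1620419} - \frac{\sqrt{110}}{1620419} \approx -0.00079207$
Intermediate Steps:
$R{\left(C \right)} = -1 - 2 C$
$N{\left(f \right)} = -278 + \sqrt{2} \sqrt{f}$ ($N{\left(f \right)} = \sqrt{f + f} - 278 = \sqrt{2 f} - 278 = \sqrt{2} \sqrt{f} - 278 = -278 + \sqrt{2} \sqrt{f}$)
$\frac{1}{z{\left(J{\left(29,-24 \right)},-995 \right)} + N{\left(R{\left(-28 \right)} \right)}} = \frac{1}{-995 - \left(278 - \sqrt{2} \sqrt{-1 - -56}\right)} = \frac{1}{-995 - \left(278 - \sqrt{2} \sqrt{-1 + 56}\right)} = \frac{1}{-995 - \left(278 - \sqrt{2} \sqrt{55}\right)} = \frac{1}{-995 - \left(278 - \sqrt{110}\right)} = \frac{1}{-1273 + \sqrt{110}}$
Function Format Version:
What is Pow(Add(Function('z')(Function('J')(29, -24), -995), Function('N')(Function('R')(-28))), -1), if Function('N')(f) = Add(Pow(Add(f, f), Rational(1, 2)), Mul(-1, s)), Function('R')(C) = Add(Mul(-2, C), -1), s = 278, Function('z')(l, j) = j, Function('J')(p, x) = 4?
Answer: Add(Rational(-1273, 1620419), Mul(Rational(-1, 1620419), Pow(110, Rational(1, 2)))) ≈ -0.00079207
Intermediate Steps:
Function('R')(C) = Add(-1, Mul(-2, C))
Function('N')(f) = Add(-278, Mul(Pow(2, Rational(1, 2)), Pow(f, Rational(1, 2)))) (Function('N')(f) = Add(Pow(Add(f, f), Rational(1, 2)), Mul(-1, 278)) = Add(Pow(Mul(2, f), Rational(1, 2)), -278) = Add(Mul(Pow(2, Rational(1, 2)), Pow(f, Rational(1, 2))), -278) = Add(-278, Mul(Pow(2, Rational(1, 2)), Pow(f, Rational(1, 2)))))
Pow(Add(Function('z')(Function('J')(29, -24), -995), Function('N')(Function('R')(-28))), -1) = Pow(Add(-995, Add(-278, Mul(Pow(2, Rational(1, 2)), Pow(Add(-1, Mul(-2, -28)), Rational(1, 2))))), -1) = Pow(Add(-995, Add(-278, Mul(Pow(2, Rational(1, 2)), Pow(Add(-1, 56), Rational(1, 2))))), -1) = Pow(Add(-995, Add(-278, Mul(Pow(2, Rational(1, 2)), Pow(55, Rational(1, 2))))), -1) = Pow(Add(-995, Add(-278, Pow(110, Rational(1, 2)))), -1) = Pow(Add(-1273, Pow(110, Rational(1, 2))), -1)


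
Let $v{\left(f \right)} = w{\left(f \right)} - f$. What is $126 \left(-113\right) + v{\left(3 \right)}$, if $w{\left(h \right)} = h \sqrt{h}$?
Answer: $-14241 + 3 \sqrt{3} \approx -14236.0$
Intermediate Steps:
$w{\left(h \right)} = h^{\frac{3}{2}}$
$v{\left(f \right)} = f^{\frac{3}{2}} - f$
$126 \left(-113\right) + v{\left(3 \right)} = 126 \left(-113\right) + \left(3^{\frac{3}{2}} - 3\right) = -14238 - \left(3 - 3 \sqrt{3}\right) = -14241 + 3 \sqrt{3}$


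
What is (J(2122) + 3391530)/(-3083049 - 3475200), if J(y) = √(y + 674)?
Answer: -1130510/2186083 - 2*√699/6558249 ≈ -0.51715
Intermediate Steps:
J(y) = √(674 + y)
(J(2122) + 3391530)/(-3083049 - 3475200) = (√(674 + 2122) + 3391530)/(-3083049 - 3475200) = (√2796 + 3391530)/(-6558249) = (2*√699 + 3391530)*(-1/6558249) = (3391530 + 2*√699)*(-1/6558249) = -1130510/2186083 - 2*√699/6558249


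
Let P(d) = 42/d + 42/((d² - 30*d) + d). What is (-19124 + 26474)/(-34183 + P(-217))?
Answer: -4670925/21723419 ≈ -0.21502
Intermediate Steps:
P(d) = 42/d + 42/(d² - 29*d)
(-19124 + 26474)/(-34183 + P(-217)) = (-19124 + 26474)/(-34183 + 42*(-28 - 217)/(-217*(-29 - 217))) = 7350/(-34183 + 42*(-1/217)*(-245)/(-246)) = 7350/(-34183 + 42*(-1/217)*(-1/246)*(-245)) = 7350/(-34183 - 245/1271) = 7350/(-43446838/1271) = 7350*(-1271/43446838) = -4670925/21723419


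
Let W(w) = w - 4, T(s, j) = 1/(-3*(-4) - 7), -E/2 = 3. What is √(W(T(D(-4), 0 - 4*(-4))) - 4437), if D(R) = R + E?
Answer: 2*I*√27755/5 ≈ 66.639*I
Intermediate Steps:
E = -6 (E = -2*3 = -6)
D(R) = -6 + R (D(R) = R - 6 = -6 + R)
T(s, j) = ⅕ (T(s, j) = 1/(12 - 7) = 1/5 = ⅕)
W(w) = -4 + w
√(W(T(D(-4), 0 - 4*(-4))) - 4437) = √((-4 + ⅕) - 4437) = √(-19/5 - 4437) = √(-22204/5) = 2*I*√27755/5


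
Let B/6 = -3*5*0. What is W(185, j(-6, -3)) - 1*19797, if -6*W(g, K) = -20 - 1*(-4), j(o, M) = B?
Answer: -59383/3 ≈ -19794.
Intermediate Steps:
B = 0 (B = 6*(-3*5*0) = 6*(-15*0) = 6*0 = 0)
j(o, M) = 0
W(g, K) = 8/3 (W(g, K) = -(-20 - 1*(-4))/6 = -(-20 + 4)/6 = -⅙*(-16) = 8/3)
W(185, j(-6, -3)) - 1*19797 = 8/3 - 1*19797 = 8/3 - 19797 = -59383/3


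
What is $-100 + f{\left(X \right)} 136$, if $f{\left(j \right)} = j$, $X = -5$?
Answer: $-780$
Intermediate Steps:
$-100 + f{\left(X \right)} 136 = -100 - 680 = -780$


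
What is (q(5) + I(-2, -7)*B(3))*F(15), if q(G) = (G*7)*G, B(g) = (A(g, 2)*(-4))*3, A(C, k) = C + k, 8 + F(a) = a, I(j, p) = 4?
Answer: -455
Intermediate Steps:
F(a) = -8 + a
B(g) = -24 - 12*g (B(g) = ((g + 2)*(-4))*3 = ((2 + g)*(-4))*3 = (-8 - 4*g)*3 = -24 - 12*g)
q(G) = 7*G**2 (q(G) = (7*G)*G = 7*G**2)
(q(5) + I(-2, -7)*B(3))*F(15) = (7*5**2 + 4*(-24 - 12*3))*(-8 + 15) = (7*25 + 4*(-24 - 36))*7 = (175 + 4*(-60))*7 = (175 - 240)*7 = -65*7 = -455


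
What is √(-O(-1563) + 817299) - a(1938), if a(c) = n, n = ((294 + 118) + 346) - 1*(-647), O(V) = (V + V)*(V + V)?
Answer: -1405 + 3*I*√994953 ≈ -1405.0 + 2992.4*I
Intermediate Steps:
O(V) = 4*V² (O(V) = (2*V)*(2*V) = 4*V²)
n = 1405 (n = (412 + 346) + 647 = 758 + 647 = 1405)
a(c) = 1405
√(-O(-1563) + 817299) - a(1938) = √(-4*(-1563)² + 817299) - 1*1405 = √(-4*2442969 + 817299) - 1405 = √(-1*9771876 + 817299) - 1405 = √(-9771876 + 817299) - 1405 = √(-8954577) - 1405 = 3*I*√994953 - 1405 = -1405 + 3*I*√994953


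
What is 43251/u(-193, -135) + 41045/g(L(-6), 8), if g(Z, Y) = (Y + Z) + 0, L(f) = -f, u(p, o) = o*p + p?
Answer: 265527826/90517 ≈ 2933.5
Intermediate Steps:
u(p, o) = p + o*p
g(Z, Y) = Y + Z
43251/u(-193, -135) + 41045/g(L(-6), 8) = 43251/((-193*(1 - 135))) + 41045/(8 - 1*(-6)) = 43251/((-193*(-134))) + 41045/(8 + 6) = 43251/25862 + 41045/14 = 265527826/90517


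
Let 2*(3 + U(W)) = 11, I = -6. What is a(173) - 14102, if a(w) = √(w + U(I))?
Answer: -14102 + 3*√78/2 ≈ -14089.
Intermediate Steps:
U(W) = 5/2 (U(W) = -3 + (½)*11 = -3 + 11/2 = 5/2)
a(w) = √(5/2 + w) (a(w) = √(w + 5/2) = √(5/2 + w))
a(173) - 14102 = √(10 + 4*173)/2 - 14102 = √(10 + 692)/2 - 14102 = √702/2 - 14102 = (3*√78)/2 - 14102 = 3*√78/2 - 14102 = -14102 + 3*√78/2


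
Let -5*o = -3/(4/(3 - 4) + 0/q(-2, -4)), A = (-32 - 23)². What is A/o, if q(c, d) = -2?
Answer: -60500/3 ≈ -20167.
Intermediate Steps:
A = 3025 (A = (-55)² = 3025)
o = -3/20 (o = -(-3)/(5*(4/(3 - 4) + 0/(-2))) = -(-3)/(5*(4/(-1) + 0*(-½))) = -(-3)/(5*(4*(-1) + 0)) = -(-3)/(5*(-4 + 0)) = -(-3)/(5*(-4)) = -(-3)*(-1)/(5*4) = -⅕*¾ = -3/20 ≈ -0.15000)
A/o = 3025/(-3/20) = 3025*(-20/3) = -60500/3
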